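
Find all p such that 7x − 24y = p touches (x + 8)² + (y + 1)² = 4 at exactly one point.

Tangency holds when the distance from the centre (−8, −1) to the line equals the radius 2:
|7·(−8) − 24·(−1) − p| / √625 = 2
|p − (−32)| = 2·25, so p = 18 or p = −82.

p = −82 or p = 18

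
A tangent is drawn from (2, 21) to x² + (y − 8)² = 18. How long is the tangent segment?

√155

Centre (0, 8), r² = 18. |PO|² = (2)² + (13)² = 173.
The tangent meets the radius at right angles, so tangent² = |PO|² − r² = 173 − 18 = 155.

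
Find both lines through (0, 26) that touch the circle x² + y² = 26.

Write the tangent as mx − y + (26 − m·(0)) = 0 and set its distance from the centre to √26:
[m·(0) − (−26)]² = 26(m² + 1)
m² − 25 = 0, so m = −5 or m = 5.
Through (0, 26) these give 5x + y = 26 and 5x − y = −26.

5x + y = 26 and 5x − y = −26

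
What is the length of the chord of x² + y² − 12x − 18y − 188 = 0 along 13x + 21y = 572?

√610

Substitute y = (572 − 13x)/21:
610x² − 15250x + 28060 = 0  ⟹  x² − 25x + 46 = 0
x = 23 or x = 2, giving (23, 13) and (2, 26).
Chord length = distance between (23, 13) and (2, 26) = √610 = √610.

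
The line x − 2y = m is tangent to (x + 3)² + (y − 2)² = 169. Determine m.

Tangency holds when the distance from the centre (−3, 2) to the line equals the radius 13:
|1·(−3) − 2·2 − m| / √5 = 13
|m − (−7)| = 13√5.

m = −7 ± 13√5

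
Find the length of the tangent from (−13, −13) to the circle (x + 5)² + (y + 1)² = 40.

Centre (−5, −1), r² = 40. |PO|² = (−8)² + (−12)² = 208.
By the tangent–radius right angle, tangent length = √(|PO|² − r²) = √168 = 2√42.

2√42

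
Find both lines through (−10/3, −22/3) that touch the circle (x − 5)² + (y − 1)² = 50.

Write the tangent as mx − y + (−22/3 − m·(−10/3)) = 0 and set its distance from the centre to 5√2:
(25/3m − (25/3))² = 50(m² + 1)
7m² − 50m + 7 = 0, so m = 1/7 or m = 7.
With m = 1/7: x − 7y = 48. With m = 7: 7x − y = −16.

x − 7y = 48 and 7x − y = −16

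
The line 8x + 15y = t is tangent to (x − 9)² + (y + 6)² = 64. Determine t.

For a tangent, require d(centre, line) = r = 8.
|8·9 + 15·(−6) − t| / √289 = 8
|t − (−18)| = 8·17, so t = 118 or t = −154.

t = −154 or t = 118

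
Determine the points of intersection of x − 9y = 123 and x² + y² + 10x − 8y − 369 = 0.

From the line, y = (−123 + x)/9. Substituting:
82x² + 492x − 5904 = 0  ⟹  x² + 6x − 72 = 0
x = 6 or x = −12, giving (6, −13) and (−12, −15).

(−12, −15) and (6, −13)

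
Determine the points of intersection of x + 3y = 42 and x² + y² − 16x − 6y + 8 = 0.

(9, 11) and (12, 10)

Express y = (42 − x)/3 and substitute into the circle:
10x² − 210x + 1080 = 0  ⟹  x² − 21x + 108 = 0
x = 12 or x = 9, giving (12, 10) and (9, 11).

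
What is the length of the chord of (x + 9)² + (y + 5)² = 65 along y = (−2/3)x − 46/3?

Substitute y = (−46 − 2x)/3:
13x² + 286x + 1105 = 0  ⟹  x² + 22x + 85 = 0
x = −5 or x = −17, giving (−5, −12) and (−17, −4).
Chord length = distance between (−5, −12) and (−17, −4) = √208 = 4√13.

4√13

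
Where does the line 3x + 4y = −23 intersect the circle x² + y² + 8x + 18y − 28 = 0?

From the line, y = (−23 − 3x)/4. Substituting:
25x² + 50x − 1575 = 0  ⟹  x² + 2x − 63 = 0
x = 7 or x = −9, giving (7, −11) and (−9, 1).

(−9, 1) and (7, −11)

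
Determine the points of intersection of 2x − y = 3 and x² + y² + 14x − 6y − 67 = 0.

Substitute y = 2x − 3:
5x² − 10x − 40 = 0  ⟹  x² − 2x − 8 = 0
x = 4 or x = −2, giving (4, 5) and (−2, −7).

(−2, −7) and (4, 5)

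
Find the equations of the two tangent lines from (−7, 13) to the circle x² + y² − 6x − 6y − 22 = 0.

A line y − (13) = m(x − (−7)) is tangent when its distance from (3, 3) is 2√10:
[m·(10) − (−10)]² = 40(m² + 1)
3m² + 10m + 3 = 0, so m = −1/3 or m = −3.
With m = −1/3: x + 3y = 32. With m = −3: 3x + y = −8.

x + 3y = 32 and 3x + y = −8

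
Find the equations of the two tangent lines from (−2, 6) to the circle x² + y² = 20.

x + 2y = 10 and 2x − y = −10

Let a tangent through (−2, 6) have slope m. Its distance from (0, 0) must equal 2√5:
[m·(2) − (−6)]² = 20(m² + 1)
2m² − 3m − 2 = 0, so m = −1/2 or m = 2.
Through (−2, 6) these give x + 2y = 10 and 2x − y = −10.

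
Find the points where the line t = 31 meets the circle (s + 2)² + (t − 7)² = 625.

Substitute t = 31:
s² + 4s − 45 = 0
s = 5 or s = −9, giving (5, 31) and (−9, 31).

(−9, 31) and (5, 31)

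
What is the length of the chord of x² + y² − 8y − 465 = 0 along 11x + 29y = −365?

Substitute y = (−365 − 11x)/29:
962x² + 10582x − 173160 = 0  ⟹  x² + 11x − 180 = 0
x = 9 or x = −20, giving (9, −16) and (−20, −5).
Chord length = distance between (9, −16) and (−20, −5) = √962 = √962.

√962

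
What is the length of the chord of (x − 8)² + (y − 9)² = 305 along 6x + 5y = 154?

4√61

Centre (8, 9), r² = 305. Perpendicular distance d from centre to line = |−61| / √61 = 61/√61.
Half the chord is √(r² − d²) = √(244), so the full chord is 4√61.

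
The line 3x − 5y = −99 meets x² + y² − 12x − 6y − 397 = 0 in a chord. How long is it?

Centre (6, 3), r² = 442. Perpendicular distance d from centre to line = |102| / √34 = 102/√34.
Half the chord is √(r² − d²) = √(136), so the full chord is 4√34.

4√34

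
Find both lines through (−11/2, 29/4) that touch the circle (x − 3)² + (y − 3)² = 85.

Write the tangent as mx − y + (29/4 − m·(−11/2)) = 0 and set its distance from the centre to √85:
(17/2m − (−17/4))² = 85(m² + 1)
12m² − 68m + 63 = 0, so m = 7/6 or m = 9/2.
With m = 7/6: 7x − 6y = −82. With m = 9/2: 9x − 2y = −64.

7x − 6y = −82 and 9x − 2y = −64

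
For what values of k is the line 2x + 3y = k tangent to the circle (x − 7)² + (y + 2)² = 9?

k = 8 ± 3√13

Tangency holds when the distance from the centre (7, −2) to the line equals the radius 3:
|2·7 + 3·(−2) − k| / √13 = 3
|k − (8)| = 3√13.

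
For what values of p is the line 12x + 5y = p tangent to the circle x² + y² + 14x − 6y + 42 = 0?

The line touches the circle iff its distance from (−7, 3) is 4:
|12·(−7) + 5·3 − p| / √169 = 4
|p − (−69)| = 4·13, so p = −17 or p = −121.

p = −121 or p = −17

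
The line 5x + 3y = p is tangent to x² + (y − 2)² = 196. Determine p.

For a tangent, require d(centre, line) = r = 14.
|5·0 + 3·2 − p| / √34 = 14
|p − (6)| = 14√34.

p = 6 ± 14√34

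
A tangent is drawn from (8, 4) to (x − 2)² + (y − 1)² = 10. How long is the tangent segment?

√35

Centre (2, 1), r² = 10. |PO|² = (6)² + (3)² = 45.
The tangent meets the radius at right angles, so tangent² = |PO|² − r² = 45 − 10 = 35.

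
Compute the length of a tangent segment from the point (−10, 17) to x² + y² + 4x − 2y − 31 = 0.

2√71

With centre O = (−2, 1), |OP|² = 320 and r² = 36.
The tangent meets the radius at right angles, so tangent² = |PO|² − r² = 320 − 36 = 284.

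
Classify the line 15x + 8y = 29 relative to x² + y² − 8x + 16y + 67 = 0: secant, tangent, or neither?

Centre (4, −8), r² = 13. Distance² from centre to line = (−33)²/289 = 1089/289.
Since d² < r², the line cuts the circle twice.

secant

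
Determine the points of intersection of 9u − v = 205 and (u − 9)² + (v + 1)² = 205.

Express v = 9u − 205 and substitute into the circle:
82u² − 3690u + 41492 = 0  ⟹  u² − 45u + 506 = 0
u = 23 or u = 22, giving (23, 2) and (22, −7).

(22, −7) and (23, 2)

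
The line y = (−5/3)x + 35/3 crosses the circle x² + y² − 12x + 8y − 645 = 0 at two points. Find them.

Express y = (35 − 5x)/3 and substitute into the circle:
34x² − 578x − 3740 = 0  ⟹  x² − 17x − 110 = 0
x = 22 or x = −5, giving (22, −25) and (−5, 20).

(−5, 20) and (22, −25)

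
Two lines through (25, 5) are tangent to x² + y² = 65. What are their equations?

Let a tangent through (25, 5) have slope m. Its distance from (0, 0) must equal √65:
(−25m − (−5))² = 65(m² + 1)
56m² − 25m − 4 = 0, so m = 4/7 or m = −1/8.
Through (25, 5) these give 4x − 7y = 65 and x + 8y = 65.

4x − 7y = 65 and x + 8y = 65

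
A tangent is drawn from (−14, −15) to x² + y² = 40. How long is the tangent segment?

√381

The centre is (0, 0) and r = 2√10. The square of the distance from P to the centre is 196 + 225 = 421.
Power of the point: PT² = |PO|² − r² = 381, so PT = √381.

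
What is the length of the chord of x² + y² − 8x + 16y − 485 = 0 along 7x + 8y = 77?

Express y = (77 − 7x)/8 and substitute into the circle:
113x² − 2486x − 15255 = 0  ⟹  x² − 22x − 135 = 0
x = 27 or x = −5, giving (27, −14) and (−5, 14).
|(27, −14) − (−5, 14)| = √((32)² + (−28)²) = 4√113.

4√113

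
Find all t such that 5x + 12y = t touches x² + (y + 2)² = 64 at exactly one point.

Tangency holds when the distance from the centre (0, −2) to the line equals the radius 8:
|5·0 + 12·(−2) − t| / √169 = 8
|t − (−24)| = 8·13, so t = 80 or t = −128.

t = −128 or t = 80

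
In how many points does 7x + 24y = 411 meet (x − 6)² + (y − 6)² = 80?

0

Substituting the line into the circle gives 625x² − 10650x + 45945 = 0.
Δ = 113422500 − 114862500 = −1440000.
No real roots: the line does not meet the circle.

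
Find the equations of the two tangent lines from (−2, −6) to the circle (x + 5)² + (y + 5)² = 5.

Write the tangent as mx − y + (−6 − m·(−2)) = 0 and set its distance from the centre to √5:
(−3m − (1))² = 5(m² + 1)
2m² + 3m − 2 = 0, so m = −2 or m = 1/2.
With m = −2: 2x + y = −10. With m = 1/2: x − 2y = 10.

2x + y = −10 and x − 2y = 10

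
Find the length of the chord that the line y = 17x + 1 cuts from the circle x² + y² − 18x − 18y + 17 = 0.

Centre (9, 9), r² = 145. Perpendicular distance d from centre to line = |145| / √290 = 145/√290.
Half the chord is √(r² − d²) = √(145/2), so the full chord is √290.

√290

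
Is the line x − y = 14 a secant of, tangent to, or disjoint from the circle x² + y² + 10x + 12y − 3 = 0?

Substituting the line into the circle gives 2x² − 6x + 25 = 0.
Discriminant = (−6)² − 4·2·(25) = −164 < 0.
No real roots: the line does not meet the circle.

disjoint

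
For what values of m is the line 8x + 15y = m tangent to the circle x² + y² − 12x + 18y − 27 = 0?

m = −291 or m = 117

The line touches the circle iff its distance from (6, −9) is 12:
|8·6 + 15·(−9) − m| / √289 = 12
|m − (−87)| = 12·17, so m = 117 or m = −291.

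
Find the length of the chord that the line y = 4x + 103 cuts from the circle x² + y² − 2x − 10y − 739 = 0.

From the line, y = 4x + 103. Substituting:
17x² + 782x + 8840 = 0  ⟹  x² + 46x + 520 = 0
x = −20 or x = −26, giving (−20, 23) and (−26, −1).
Chord length = distance between (−20, 23) and (−26, −1) = √612 = 6√17.

6√17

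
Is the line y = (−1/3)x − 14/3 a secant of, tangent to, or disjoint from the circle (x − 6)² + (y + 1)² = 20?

Centre (6, −1), r² = 20. Distance² from centre to line = (17)²/10 = 289/10.
Since d² > r², the line lies outside the circle.

disjoint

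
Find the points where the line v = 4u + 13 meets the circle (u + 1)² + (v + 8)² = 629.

From the line, v = 4u + 13. Substituting:
17u² + 170u − 187 = 0  ⟹  u² + 10u − 11 = 0
u = 1 or u = −11, giving (1, 17) and (−11, −31).

(−11, −31) and (1, 17)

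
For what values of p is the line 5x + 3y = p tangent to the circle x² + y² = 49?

p = ±7√34

The line touches the circle iff its distance from (0, 0) is 7:
|5·0 + 3·0 − p| / √34 = 7
|p| = 7√34.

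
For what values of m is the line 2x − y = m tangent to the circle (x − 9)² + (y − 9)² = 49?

m = 9 ± 7√5

Tangency holds when the distance from the centre (9, 9) to the line equals the radius 7:
|2·9 − 1·9 − m| / √5 = 7
|m − (9)| = 7√5.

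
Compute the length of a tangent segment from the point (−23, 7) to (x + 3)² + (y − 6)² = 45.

The centre is (−3, 6) and r = 3√5. The square of the distance from P to the centre is 400 + 1 = 401.
The tangent meets the radius at right angles, so tangent² = |PO|² − r² = 401 − 45 = 356.

2√89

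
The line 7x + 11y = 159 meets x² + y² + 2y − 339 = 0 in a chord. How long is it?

2√170

Centre (0, −1), r² = 340. Perpendicular distance d from centre to line = |−170| / √170 = 170/√170.
Chord = 2√(r² − d²) = 2·√(170) = 2√170.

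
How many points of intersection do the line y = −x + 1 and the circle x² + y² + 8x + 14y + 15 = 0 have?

0

Substituting the line into the circle gives 2x² − 8x + 30 = 0.
Δ = 64 − 240 = −176.
No real roots: the line does not meet the circle.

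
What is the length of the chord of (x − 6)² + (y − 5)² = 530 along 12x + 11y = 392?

Substitute y = (392 − 12x)/11:
265x² − 9540x + 53795 = 0  ⟹  x² − 36x + 203 = 0
x = 29 or x = 7, giving (29, 4) and (7, 28).
Chord length = distance between (29, 4) and (7, 28) = √1060 = 2√265.

2√265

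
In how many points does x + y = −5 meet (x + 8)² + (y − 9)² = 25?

2

d² = (1·(−8) + 1·9 − (−5))²/2 = 18; r² = 25.
Since d² < r², the line cuts the circle twice.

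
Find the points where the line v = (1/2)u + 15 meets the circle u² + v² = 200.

Express v = (30 + u)/2 and substitute into the circle:
5u² + 60u + 100 = 0  ⟹  u² + 12u + 20 = 0
u = −2 or u = −10, giving (−2, 14) and (−10, 10).

(−10, 10) and (−2, 14)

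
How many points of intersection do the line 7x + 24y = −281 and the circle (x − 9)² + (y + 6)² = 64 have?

1

d² = (7·9 + 24·(−6) − (−281))²/625 = 64; r² = 64.
Since d² = r², the line is tangent.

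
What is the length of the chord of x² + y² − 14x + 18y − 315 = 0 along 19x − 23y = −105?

√890

Express y = (105 + 19x)/23 and substitute into the circle:
890x² + 4450x − 112140 = 0  ⟹  x² + 5x − 126 = 0
x = 9 or x = −14, giving (9, 12) and (−14, −7).
Chord length = distance between (9, 12) and (−14, −7) = √890 = √890.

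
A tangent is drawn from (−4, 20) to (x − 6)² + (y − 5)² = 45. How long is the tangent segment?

Centre (6, 5), r² = 45. |PO|² = (−10)² + (15)² = 325.
The tangent meets the radius at right angles, so tangent² = |PO|² − r² = 325 − 45 = 280.

2√70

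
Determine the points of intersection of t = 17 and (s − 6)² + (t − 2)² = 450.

From the line, t = 17. Substituting:
s² − 12s − 189 = 0
s = 21 or s = −9, giving (21, 17) and (−9, 17).

(−9, 17) and (21, 17)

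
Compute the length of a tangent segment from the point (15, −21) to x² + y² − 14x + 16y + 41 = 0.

With centre O = (7, −8), |OP|² = 233 and r² = 72.
By the tangent–radius right angle, tangent length = √(|PO|² − r²) = √161.

√161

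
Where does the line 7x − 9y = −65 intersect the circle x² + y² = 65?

(−8, 1) and (1, 8)

Express y = (65 + 7x)/9 and substitute into the circle:
130x² + 910x − 1040 = 0  ⟹  x² + 7x − 8 = 0
x = 1 or x = −8, giving (1, 8) and (−8, 1).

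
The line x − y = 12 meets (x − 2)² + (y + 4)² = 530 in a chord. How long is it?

32√2

Centre (2, −4), r² = 530. Perpendicular distance d from centre to line = |−6| / √2 = 6/√2.
Half the chord is √(r² − d²) = √(512), so the full chord is 32√2.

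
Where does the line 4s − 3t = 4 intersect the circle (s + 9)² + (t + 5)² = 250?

Express t = (−4 + 4s)/3 and substitute into the circle:
25s² + 250s − 1400 = 0  ⟹  s² + 10s − 56 = 0
s = 4 or s = −14, giving (4, 4) and (−14, −20).

(−14, −20) and (4, 4)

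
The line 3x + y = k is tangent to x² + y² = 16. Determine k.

k = ±4√10

Tangency holds when the distance from the centre (0, 0) to the line equals the radius 4:
|3·0 + 1·0 − k| / √10 = 4
|k| = 4√10.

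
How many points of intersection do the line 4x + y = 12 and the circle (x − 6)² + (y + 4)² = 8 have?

2

Substituting the line into the circle gives 17x² − 140x + 284 = 0.
Discriminant = (−140)² − 4·17·(284) = 288 > 0.
Two real roots: the line is a secant.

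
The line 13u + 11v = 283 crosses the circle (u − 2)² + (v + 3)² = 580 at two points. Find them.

(4, 21) and (26, −5)

Substitute v = (283 − 13u)/11:
290u² − 8700u + 30160 = 0  ⟹  u² − 30u + 104 = 0
u = 26 or u = 4, giving (26, −5) and (4, 21).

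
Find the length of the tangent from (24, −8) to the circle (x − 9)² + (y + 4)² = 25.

6√6

Centre (9, −4), r² = 25. |PO|² = (15)² + (−4)² = 241.
Power of the point: PT² = |PO|² − r² = 216, so PT = 6√6.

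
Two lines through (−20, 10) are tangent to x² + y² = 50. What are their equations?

x + 7y = 50 and x + y = −10

Let a tangent through (−20, 10) have slope m. Its distance from (0, 0) must equal 5√2:
(20m − (−10))² = 50(m² + 1)
7m² + 8m + 1 = 0, so m = −1/7 or m = −1.
Through (−20, 10) these give x + 7y = 50 and x + y = −10.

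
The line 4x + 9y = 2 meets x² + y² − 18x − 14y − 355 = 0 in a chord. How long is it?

4√97

Centre (9, 7), r² = 485. Perpendicular distance d from centre to line = |97| / √97 = 97/√97.
Chord = 2√(r² − d²) = 2·√(388) = 4√97.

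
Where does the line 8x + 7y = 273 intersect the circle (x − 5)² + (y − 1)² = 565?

Substitute y = (273 − 8x)/7:
113x² − 4746x + 44296 = 0  ⟹  x² − 42x + 392 = 0
x = 28 or x = 14, giving (28, 7) and (14, 23).

(14, 23) and (28, 7)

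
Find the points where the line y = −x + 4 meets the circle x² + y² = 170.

Express y = −x + 4 and substitute into the circle:
2x² − 8x − 154 = 0  ⟹  x² − 4x − 77 = 0
x = 11 or x = −7, giving (11, −7) and (−7, 11).

(−7, 11) and (11, −7)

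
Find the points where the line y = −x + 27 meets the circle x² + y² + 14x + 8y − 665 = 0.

(10, 17) and (14, 13)

Substitute y = −x + 27:
2x² − 48x + 280 = 0  ⟹  x² − 24x + 140 = 0
x = 14 or x = 10, giving (14, 13) and (10, 17).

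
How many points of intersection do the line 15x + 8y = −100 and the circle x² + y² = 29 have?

Substituting the line into the circle gives 289x² + 3000x + 8144 = 0.
Δ = 9000000 − 9414464 = −414464.
No real roots: the line does not meet the circle.

0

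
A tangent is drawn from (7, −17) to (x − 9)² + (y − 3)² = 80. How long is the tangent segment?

18

Centre (9, 3), r² = 80. |PO|² = (−2)² + (−20)² = 404.
Power of the point: PT² = |PO|² − r² = 324, so PT = 18.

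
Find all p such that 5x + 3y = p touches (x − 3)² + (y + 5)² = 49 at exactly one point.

For a tangent, require d(centre, line) = r = 7.
|5·3 + 3·(−5) − p| / √34 = 7
|p| = 7√34.

p = ±7√34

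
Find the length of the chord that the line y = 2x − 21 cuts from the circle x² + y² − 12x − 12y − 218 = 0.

The distance from (6, 6) to the line is 15/√5, and r² = 290.
Half the chord is √(r² − d²) = √(245), so the full chord is 14√5.

14√5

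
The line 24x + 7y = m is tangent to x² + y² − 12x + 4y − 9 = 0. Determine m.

m = −45 or m = 305

The line touches the circle iff its distance from (6, −2) is 7:
|24·6 + 7·(−2) − m| / √625 = 7
|m − (130)| = 7·25, so m = 305 or m = −45.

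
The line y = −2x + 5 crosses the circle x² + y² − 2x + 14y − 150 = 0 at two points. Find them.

(−1, 7) and (11, −17)

Express y = −2x + 5 and substitute into the circle:
5x² − 50x − 55 = 0  ⟹  x² − 10x − 11 = 0
x = 11 or x = −1, giving (11, −17) and (−1, 7).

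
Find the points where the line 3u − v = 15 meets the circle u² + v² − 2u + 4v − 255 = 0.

(−1, −18) and (9, 12)

From the line, v = 3u − 15. Substituting:
10u² − 80u − 90 = 0  ⟹  u² − 8u − 9 = 0
u = 9 or u = −1, giving (9, 12) and (−1, −18).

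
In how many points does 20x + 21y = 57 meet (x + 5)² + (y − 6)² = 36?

2

Substituting the line into the circle gives 841x² + 7170x − 90 = 0.
Δ = 51408900 − (−302760) = 51711660.
Two real roots: the line is a secant.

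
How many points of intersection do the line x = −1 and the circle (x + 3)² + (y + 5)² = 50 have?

2

Centre (−3, −5), r² = 50. Distance² from centre to line = (−2)² = 4.
Since d² < r², the line cuts the circle twice.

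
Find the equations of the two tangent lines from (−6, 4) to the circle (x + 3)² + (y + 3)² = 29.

2x + 5y = 8 and 5x − 2y = −38

A line y − (4) = m(x − (−6)) is tangent when its distance from (−3, −3) is √29:
(3m − (−7))² = 29(m² + 1)
10m² − 21m − 10 = 0, so m = −2/5 or m = 5/2.
With m = −2/5: 2x + 5y = 8. With m = 5/2: 5x − 2y = −38.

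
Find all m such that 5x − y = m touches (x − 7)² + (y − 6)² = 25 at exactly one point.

m = 29 ± 5√26

The line touches the circle iff its distance from (7, 6) is 5:
|5·7 − 1·6 − m| / √26 = 5
|m − (29)| = 5√26.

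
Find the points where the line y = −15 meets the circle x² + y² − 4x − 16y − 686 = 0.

Express y = −15 and substitute into the circle:
x² − 4x − 221 = 0
x = 17 or x = −13, giving (17, −15) and (−13, −15).

(−13, −15) and (17, −15)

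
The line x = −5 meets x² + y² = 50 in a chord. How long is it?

10

The line gives x = −5. Substituting into the circle:
y² − 25 = 0
y = 5 or y = −5, giving (−5, 5) and (−5, −5).
Chord length = distance between (−5, 5) and (−5, −5) = √100 = 10.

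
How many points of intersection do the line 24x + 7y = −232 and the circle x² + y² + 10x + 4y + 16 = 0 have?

0

d² = (24·(−5) + 7·(−2) − (−232))²/625 = 9604/625; r² = 13.
Since d² > r², the line lies outside the circle.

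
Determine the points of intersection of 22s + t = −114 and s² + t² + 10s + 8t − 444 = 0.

(−6, 18) and (−4, −26)

Substitute t = −22s − 114:
485s² + 4850s + 11640 = 0  ⟹  s² + 10s + 24 = 0
s = −4 or s = −6, giving (−4, −26) and (−6, 18).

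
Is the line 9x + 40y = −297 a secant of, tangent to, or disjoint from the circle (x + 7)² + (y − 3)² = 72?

d² = (9·(−7) + 40·3 − (−297))²/1681 = 125316/1681; r² = 72.
Since d² > r², the line lies outside the circle.

disjoint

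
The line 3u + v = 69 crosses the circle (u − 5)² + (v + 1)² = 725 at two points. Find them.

From the line, v = −3u + 69. Substituting:
10u² − 430u + 4200 = 0  ⟹  u² − 43u + 420 = 0
u = 28 or u = 15, giving (28, −15) and (15, 24).

(15, 24) and (28, −15)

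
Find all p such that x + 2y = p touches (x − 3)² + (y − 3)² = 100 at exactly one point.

p = 9 ± 10√5

For a tangent, require d(centre, line) = r = 10.
|1·3 + 2·3 − p| / √5 = 10
|p − (9)| = 10√5.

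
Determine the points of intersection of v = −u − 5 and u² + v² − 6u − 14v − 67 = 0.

(−7, 2) and (−2, −3)

From the line, v = −u − 5. Substituting:
2u² + 18u + 28 = 0  ⟹  u² + 9u + 14 = 0
u = −2 or u = −7, giving (−2, −3) and (−7, 2).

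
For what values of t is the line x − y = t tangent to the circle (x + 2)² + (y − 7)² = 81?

t = −9 ± 9√2

The line touches the circle iff its distance from (−2, 7) is 9:
|1·(−2) − 1·7 − t| / √2 = 9
|t − (−9)| = 9√2.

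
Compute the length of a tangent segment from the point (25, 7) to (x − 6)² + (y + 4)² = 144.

With centre O = (6, −4), |OP|² = 482 and r² = 144.
The tangent meets the radius at right angles, so tangent² = |PO|² − r² = 482 − 144 = 338.

13√2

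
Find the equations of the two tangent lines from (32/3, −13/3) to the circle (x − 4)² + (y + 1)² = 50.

x − y = 15 and 7x − y = 79

A line y − (−13/3) = m(x − (32/3)) is tangent when its distance from (4, −1) is 5√2:
[m·(−20/3) − (10/3)]² = 50(m² + 1)
m² − 8m + 7 = 0, so m = 1 or m = 7.
With m = 1: x − y = 15. With m = 7: 7x − y = 79.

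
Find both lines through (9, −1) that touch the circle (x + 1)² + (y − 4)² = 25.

y = −1 and 4x + 3y = 33

Write the tangent as mx − y + (−1 − m·(9)) = 0 and set its distance from the centre to 5:
(−10m − (5))² = 25(m² + 1)
3m² + 4m = 0, so m = 0 or m = −4/3.
Through (9, −1) these give y = −1 and 4x + 3y = 33.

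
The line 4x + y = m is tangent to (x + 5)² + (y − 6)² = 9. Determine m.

The line touches the circle iff its distance from (−5, 6) is 3:
|4·(−5) + 1·6 − m| / √17 = 3
|m − (−14)| = 3√17.

m = −14 ± 3√17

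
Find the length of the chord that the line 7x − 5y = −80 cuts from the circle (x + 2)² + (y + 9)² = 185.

√74

From the line, y = (80 + 7x)/5. Substituting:
74x² + 1850x + 11100 = 0  ⟹  x² + 25x + 150 = 0
x = −10 or x = −15, giving (−10, 2) and (−15, −5).
|(−10, 2) − (−15, −5)| = √((5)² + (7)²) = √74.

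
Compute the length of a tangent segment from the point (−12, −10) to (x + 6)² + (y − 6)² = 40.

The centre is (−6, 6) and r = 2√10. The square of the distance from P to the centre is 36 + 256 = 292.
The tangent meets the radius at right angles, so tangent² = |PO|² − r² = 292 − 40 = 252.

6√7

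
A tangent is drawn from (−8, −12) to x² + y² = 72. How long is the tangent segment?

With centre O = (0, 0), |OP|² = 208 and r² = 72.
The tangent meets the radius at right angles, so tangent² = |PO|² − r² = 208 − 72 = 136.

2√34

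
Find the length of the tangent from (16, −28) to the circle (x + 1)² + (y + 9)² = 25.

25

With centre O = (−1, −9), |OP|² = 650 and r² = 25.
By the tangent–radius right angle, tangent length = √(|PO|² − r²) = √625 = 25.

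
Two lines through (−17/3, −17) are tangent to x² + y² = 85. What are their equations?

6x − 7y = 85 and 9x + 2y = −85

A line y − (−17) = m(x − (−17/3)) is tangent when its distance from (0, 0) is √85:
(17/3m − (17))² = 85(m² + 1)
14m² + 51m − 54 = 0, so m = 6/7 or m = −9/2.
With m = 6/7: 6x − 7y = 85. With m = −9/2: 9x + 2y = −85.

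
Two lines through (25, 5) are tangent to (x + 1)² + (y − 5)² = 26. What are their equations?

x − 5y = 0 and x + 5y = 50

Write the tangent as mx − y + (5 − m·(25)) = 0 and set its distance from the centre to √26:
[m·(−26) − (0)]² = 26(m² + 1)
25m² − 1 = 0, so m = 1/5 or m = −1/5.
With m = 1/5: x − 5y = 0. With m = −1/5: x + 5y = 50.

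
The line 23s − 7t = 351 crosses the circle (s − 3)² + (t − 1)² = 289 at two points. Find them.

(11, −14) and (18, 9)

Express t = (−351 + 23s)/7 and substitute into the circle:
578s² − 16762s + 114444 = 0  ⟹  s² − 29s + 198 = 0
s = 18 or s = 11, giving (18, 9) and (11, −14).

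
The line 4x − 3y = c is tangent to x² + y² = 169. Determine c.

For a tangent, require d(centre, line) = r = 13.
|4·0 − 3·0 − c| / √25 = 13
|c| = 13·5, so c = 65 or c = −65.

c = −65 or c = 65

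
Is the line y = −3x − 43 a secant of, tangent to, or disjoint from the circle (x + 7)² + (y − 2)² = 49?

Centre (−7, 2), r² = 49. Distance² from centre to line = (24)²/10 = 288/5.
Since d² > r², the line lies outside the circle.

disjoint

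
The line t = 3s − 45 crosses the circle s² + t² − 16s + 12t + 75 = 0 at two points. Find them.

From the line, t = 3s − 45. Substituting:
10s² − 250s + 1560 = 0  ⟹  s² − 25s + 156 = 0
s = 13 or s = 12, giving (13, −6) and (12, −9).

(12, −9) and (13, −6)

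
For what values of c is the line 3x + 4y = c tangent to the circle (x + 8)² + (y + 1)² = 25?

For a tangent, require d(centre, line) = r = 5.
|3·(−8) + 4·(−1) − c| / √25 = 5
|c − (−28)| = 5·5, so c = −3 or c = −53.

c = −53 or c = −3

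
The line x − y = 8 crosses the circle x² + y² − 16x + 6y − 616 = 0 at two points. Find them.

Substitute y = x − 8:
2x² − 26x − 600 = 0  ⟹  x² − 13x − 300 = 0
x = 25 or x = −12, giving (25, 17) and (−12, −20).

(−12, −20) and (25, 17)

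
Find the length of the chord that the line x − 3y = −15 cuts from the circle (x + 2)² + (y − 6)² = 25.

3√10

The distance from (−2, 6) to the line is 5/√10, and r² = 25.
Half the chord is √(r² − d²) = √(45/2), so the full chord is 3√10.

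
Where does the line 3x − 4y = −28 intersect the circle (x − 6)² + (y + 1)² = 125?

From the line, y = (28 + 3x)/4. Substituting:
25x² − 400 = 0  ⟹  x² − 16 = 0
x = 4 or x = −4, giving (4, 10) and (−4, 4).

(−4, 4) and (4, 10)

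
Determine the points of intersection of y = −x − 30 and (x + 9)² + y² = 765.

(−36, 6) and (−3, −27)

Substitute y = −x − 30:
2x² + 78x + 216 = 0  ⟹  x² + 39x + 108 = 0
x = −3 or x = −36, giving (−3, −27) and (−36, 6).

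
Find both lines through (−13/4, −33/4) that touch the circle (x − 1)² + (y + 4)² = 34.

Let a tangent through (−13/4, −33/4) have slope m. Its distance from (1, −4) must equal √34:
[m·(17/4) − (17/4)]² = 34(m² + 1)
15m² + 34m + 15 = 0, so m = −5/3 or m = −3/5.
With m = −5/3: 5x + 3y = −41. With m = −3/5: 3x + 5y = −51.

5x + 3y = −41 and 3x + 5y = −51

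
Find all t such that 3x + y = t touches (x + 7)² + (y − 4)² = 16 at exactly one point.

t = −17 ± 4√10

Tangency holds when the distance from the centre (−7, 4) to the line equals the radius 4:
|3·(−7) + 1·4 − t| / √10 = 4
|t − (−17)| = 4√10.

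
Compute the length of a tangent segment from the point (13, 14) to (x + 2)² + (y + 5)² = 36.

The centre is (−2, −5) and r = 6. The square of the distance from P to the centre is 225 + 361 = 586.
By the tangent–radius right angle, tangent length = √(|PO|² − r²) = √550 = 5√22.

5√22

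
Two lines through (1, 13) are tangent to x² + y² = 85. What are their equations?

Let a tangent through (1, 13) have slope m. Its distance from (0, 0) must equal √85:
(−1m − (−13))² = 85(m² + 1)
42m² + 13m − 42 = 0, so m = 6/7 or m = −7/6.
Through (1, 13) these give 6x − 7y = −85 and 7x + 6y = 85.

6x − 7y = −85 and 7x + 6y = 85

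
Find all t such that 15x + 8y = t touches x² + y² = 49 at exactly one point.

t = −119 or t = 119

For a tangent, require d(centre, line) = r = 7.
|15·0 + 8·0 − t| / √289 = 7
|t| = 7·17, so t = 119 or t = −119.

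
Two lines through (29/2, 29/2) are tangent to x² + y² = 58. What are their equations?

Write the tangent as mx − y + (29/2 − m·(29/2)) = 0 and set its distance from the centre to √58:
[m·(−29/2) − (−29/2)]² = 58(m² + 1)
21m² − 58m + 21 = 0, so m = 3/7 or m = 7/3.
With m = 3/7: 3x − 7y = −58. With m = 7/3: 7x − 3y = 58.

3x − 7y = −58 and 7x − 3y = 58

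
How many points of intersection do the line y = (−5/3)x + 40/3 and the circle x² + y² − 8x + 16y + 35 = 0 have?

Centre (4, −8), r² = 45. Distance² from centre to line = (−44)²/34 = 968/17.
Since d² > r², the line lies outside the circle.

0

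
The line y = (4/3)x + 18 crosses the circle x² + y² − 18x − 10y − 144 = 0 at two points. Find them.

From the line, y = (54 + 4x)/3. Substituting:
25x² + 150x = 0  ⟹  x² + 6x = 0
x = 0 or x = −6, giving (0, 18) and (−6, 10).

(−6, 10) and (0, 18)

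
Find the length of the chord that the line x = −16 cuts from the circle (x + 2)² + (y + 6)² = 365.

Centre (−2, −6), r² = 365. Perpendicular distance d from centre to line = |14| / √1 = 14.
Half the chord is √(r² − d²) = √(169), so the full chord is 26.

26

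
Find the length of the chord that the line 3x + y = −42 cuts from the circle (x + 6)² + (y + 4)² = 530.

14√10

Centre (−6, −4), r² = 530. Perpendicular distance d from centre to line = |20| / √10 = 20/√10.
Half the chord is √(r² − d²) = √(490), so the full chord is 14√10.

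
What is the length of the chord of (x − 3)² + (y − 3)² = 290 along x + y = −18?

Centre (3, 3), r² = 290. Perpendicular distance d from centre to line = |24| / √2 = 24/√2.
Half the chord is √(r² − d²) = √(2), so the full chord is 2√2.

2√2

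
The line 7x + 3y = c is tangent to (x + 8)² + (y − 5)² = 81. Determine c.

c = −41 ± 9√58

Tangency holds when the distance from the centre (−8, 5) to the line equals the radius 9:
|7·(−8) + 3·5 − c| / √58 = 9
|c − (−41)| = 9√58.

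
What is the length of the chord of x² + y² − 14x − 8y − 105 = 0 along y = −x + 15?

18√2

From the line, y = −x + 15. Substituting:
2x² − 36x = 0  ⟹  x² − 18x = 0
x = 18 or x = 0, giving (18, −3) and (0, 15).
|(18, −3) − (0, 15)| = √((18)² + (−18)²) = 18√2.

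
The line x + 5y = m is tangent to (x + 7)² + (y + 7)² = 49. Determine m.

m = −42 ± 7√26

Tangency holds when the distance from the centre (−7, −7) to the line equals the radius 7:
|1·(−7) + 5·(−7) − m| / √26 = 7
|m − (−42)| = 7√26.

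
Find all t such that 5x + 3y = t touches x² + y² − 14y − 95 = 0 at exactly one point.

t = 21 ± 12√34

Tangency holds when the distance from the centre (0, 7) to the line equals the radius 12:
|5·0 + 3·7 − t| / √34 = 12
|t − (21)| = 12√34.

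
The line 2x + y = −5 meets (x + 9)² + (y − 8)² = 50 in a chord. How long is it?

From the line, y = −2x − 5. Substituting:
5x² + 70x + 200 = 0  ⟹  x² + 14x + 40 = 0
x = −4 or x = −10, giving (−4, 3) and (−10, 15).
Chord length = distance between (−4, 3) and (−10, 15) = √180 = 6√5.

6√5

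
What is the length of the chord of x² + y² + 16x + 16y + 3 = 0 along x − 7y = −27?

The distance from (−8, −8) to the line is 75/√50, and r² = 125.
Chord = 2√(r² − d²) = 2·√(25/2) = 5√2.

5√2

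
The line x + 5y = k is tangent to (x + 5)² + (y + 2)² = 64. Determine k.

For a tangent, require d(centre, line) = r = 8.
|1·(−5) + 5·(−2) − k| / √26 = 8
|k − (−15)| = 8√26.

k = −15 ± 8√26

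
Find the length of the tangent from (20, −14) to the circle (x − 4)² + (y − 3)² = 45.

10√5

The centre is (4, 3) and r = 3√5. The square of the distance from P to the centre is 256 + 289 = 545.
Power of the point: PT² = |PO|² − r² = 500, so PT = 10√5.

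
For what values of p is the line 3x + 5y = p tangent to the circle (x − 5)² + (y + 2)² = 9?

The line touches the circle iff its distance from (5, −2) is 3:
|3·5 + 5·(−2) − p| / √34 = 3
|p − (5)| = 3√34.

p = 5 ± 3√34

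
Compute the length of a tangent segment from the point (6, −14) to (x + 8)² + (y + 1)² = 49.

Centre (−8, −1), r² = 49. |PO|² = (14)² + (−13)² = 365.
Power of the point: PT² = |PO|² − r² = 316, so PT = 2√79.

2√79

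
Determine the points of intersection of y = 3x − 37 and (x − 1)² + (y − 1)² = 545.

(5, −22) and (18, 17)

Express y = 3x − 37 and substitute into the circle:
10x² − 230x + 900 = 0  ⟹  x² − 23x + 90 = 0
x = 18 or x = 5, giving (18, 17) and (5, −22).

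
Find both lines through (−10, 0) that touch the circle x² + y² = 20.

x + 2y = −10 and x − 2y = −10

A line y − (0) = m(x − (−10)) is tangent when its distance from (0, 0) is 2√5:
[m·(10) − (0)]² = 20(m² + 1)
4m² − 1 = 0, so m = −1/2 or m = 1/2.
With m = −1/2: x + 2y = −10. With m = 1/2: x − 2y = −10.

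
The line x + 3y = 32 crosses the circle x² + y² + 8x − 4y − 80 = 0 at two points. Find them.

Express y = (32 − x)/3 and substitute into the circle:
10x² + 20x − 80 = 0  ⟹  x² + 2x − 8 = 0
x = 2 or x = −4, giving (2, 10) and (−4, 12).

(−4, 12) and (2, 10)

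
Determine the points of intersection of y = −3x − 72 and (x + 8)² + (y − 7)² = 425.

Express y = −3x − 72 and substitute into the circle:
10x² + 490x + 5880 = 0  ⟹  x² + 49x + 588 = 0
x = −21 or x = −28, giving (−21, −9) and (−28, 12).

(−28, 12) and (−21, −9)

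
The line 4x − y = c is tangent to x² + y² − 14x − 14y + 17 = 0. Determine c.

c = 21 ± 9√17

Tangency holds when the distance from the centre (7, 7) to the line equals the radius 9:
|4·7 − 1·7 − c| / √17 = 9
|c − (21)| = 9√17.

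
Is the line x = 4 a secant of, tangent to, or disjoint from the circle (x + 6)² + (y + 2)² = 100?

tangent

d² = (1·(−6) + 0·(−2) − (4))² = 100; r² = 100.
Since d² = r², the line is tangent.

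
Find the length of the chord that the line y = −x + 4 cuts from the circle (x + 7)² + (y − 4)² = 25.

√2

From the line, y = −x + 4. Substituting:
2x² + 14x + 24 = 0  ⟹  x² + 7x + 12 = 0
x = −3 or x = −4, giving (−3, 7) and (−4, 8).
|(−3, 7) − (−4, 8)| = √((1)² + (−1)²) = √2.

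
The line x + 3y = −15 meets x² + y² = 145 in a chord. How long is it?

From the line, y = (−15 − x)/3. Substituting:
10x² + 30x − 1080 = 0  ⟹  x² + 3x − 108 = 0
x = 9 or x = −12, giving (9, −8) and (−12, −1).
|(9, −8) − (−12, −1)| = √((21)² + (−7)²) = 7√10.

7√10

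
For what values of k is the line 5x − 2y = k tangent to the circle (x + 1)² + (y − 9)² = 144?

k = −23 ± 12√29

The line touches the circle iff its distance from (−1, 9) is 12:
|5·(−1) − 2·9 − k| / √29 = 12
|k − (−23)| = 12√29.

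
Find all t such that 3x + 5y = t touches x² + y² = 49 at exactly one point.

t = ±7√34

Tangency holds when the distance from the centre (0, 0) to the line equals the radius 7:
|3·0 + 5·0 − t| / √34 = 7
|t| = 7√34.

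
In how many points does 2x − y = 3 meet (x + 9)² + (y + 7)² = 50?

Centre (−9, −7), r² = 50. Distance² from centre to line = (−14)²/5 = 196/5.
Since d² < r², the line cuts the circle twice.

2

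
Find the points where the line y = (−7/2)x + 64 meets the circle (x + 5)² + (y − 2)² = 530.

Substitute y = (128 − 7x)/2:
53x² − 1696x + 13356 = 0  ⟹  x² − 32x + 252 = 0
x = 18 or x = 14, giving (18, 1) and (14, 15).

(14, 15) and (18, 1)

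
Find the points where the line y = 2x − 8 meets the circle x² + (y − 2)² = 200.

(−2, −12) and (10, 12)

From the line, y = 2x − 8. Substituting:
5x² − 40x − 100 = 0  ⟹  x² − 8x − 20 = 0
x = 10 or x = −2, giving (10, 12) and (−2, −12).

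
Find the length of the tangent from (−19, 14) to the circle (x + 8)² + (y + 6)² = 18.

√503

With centre O = (−8, −6), |OP|² = 521 and r² = 18.
By the tangent–radius right angle, tangent length = √(|PO|² − r²) = √503.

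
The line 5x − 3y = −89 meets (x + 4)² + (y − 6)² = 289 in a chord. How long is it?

5√34

Express y = (89 + 5x)/3 and substitute into the circle:
34x² + 782x + 2584 = 0  ⟹  x² + 23x + 76 = 0
x = −4 or x = −19, giving (−4, 23) and (−19, −2).
Chord length = distance between (−4, 23) and (−19, −2) = √850 = 5√34.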